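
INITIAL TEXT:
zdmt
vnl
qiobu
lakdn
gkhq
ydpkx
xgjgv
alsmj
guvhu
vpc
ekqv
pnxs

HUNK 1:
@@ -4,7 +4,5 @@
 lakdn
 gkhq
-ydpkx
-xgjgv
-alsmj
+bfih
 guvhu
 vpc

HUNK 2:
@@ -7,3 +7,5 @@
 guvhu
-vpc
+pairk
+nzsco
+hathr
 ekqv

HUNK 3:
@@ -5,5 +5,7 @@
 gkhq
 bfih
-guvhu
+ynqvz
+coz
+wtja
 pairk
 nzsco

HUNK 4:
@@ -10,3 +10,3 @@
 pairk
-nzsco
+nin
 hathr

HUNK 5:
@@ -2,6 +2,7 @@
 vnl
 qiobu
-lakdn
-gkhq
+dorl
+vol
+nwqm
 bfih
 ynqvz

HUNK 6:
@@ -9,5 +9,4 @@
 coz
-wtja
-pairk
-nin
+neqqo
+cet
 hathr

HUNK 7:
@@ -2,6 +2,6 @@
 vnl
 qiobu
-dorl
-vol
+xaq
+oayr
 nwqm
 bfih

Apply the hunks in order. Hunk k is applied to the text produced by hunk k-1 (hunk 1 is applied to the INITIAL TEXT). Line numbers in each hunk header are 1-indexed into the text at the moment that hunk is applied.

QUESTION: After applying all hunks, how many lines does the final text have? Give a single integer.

Hunk 1: at line 4 remove [ydpkx,xgjgv,alsmj] add [bfih] -> 10 lines: zdmt vnl qiobu lakdn gkhq bfih guvhu vpc ekqv pnxs
Hunk 2: at line 7 remove [vpc] add [pairk,nzsco,hathr] -> 12 lines: zdmt vnl qiobu lakdn gkhq bfih guvhu pairk nzsco hathr ekqv pnxs
Hunk 3: at line 5 remove [guvhu] add [ynqvz,coz,wtja] -> 14 lines: zdmt vnl qiobu lakdn gkhq bfih ynqvz coz wtja pairk nzsco hathr ekqv pnxs
Hunk 4: at line 10 remove [nzsco] add [nin] -> 14 lines: zdmt vnl qiobu lakdn gkhq bfih ynqvz coz wtja pairk nin hathr ekqv pnxs
Hunk 5: at line 2 remove [lakdn,gkhq] add [dorl,vol,nwqm] -> 15 lines: zdmt vnl qiobu dorl vol nwqm bfih ynqvz coz wtja pairk nin hathr ekqv pnxs
Hunk 6: at line 9 remove [wtja,pairk,nin] add [neqqo,cet] -> 14 lines: zdmt vnl qiobu dorl vol nwqm bfih ynqvz coz neqqo cet hathr ekqv pnxs
Hunk 7: at line 2 remove [dorl,vol] add [xaq,oayr] -> 14 lines: zdmt vnl qiobu xaq oayr nwqm bfih ynqvz coz neqqo cet hathr ekqv pnxs
Final line count: 14

Answer: 14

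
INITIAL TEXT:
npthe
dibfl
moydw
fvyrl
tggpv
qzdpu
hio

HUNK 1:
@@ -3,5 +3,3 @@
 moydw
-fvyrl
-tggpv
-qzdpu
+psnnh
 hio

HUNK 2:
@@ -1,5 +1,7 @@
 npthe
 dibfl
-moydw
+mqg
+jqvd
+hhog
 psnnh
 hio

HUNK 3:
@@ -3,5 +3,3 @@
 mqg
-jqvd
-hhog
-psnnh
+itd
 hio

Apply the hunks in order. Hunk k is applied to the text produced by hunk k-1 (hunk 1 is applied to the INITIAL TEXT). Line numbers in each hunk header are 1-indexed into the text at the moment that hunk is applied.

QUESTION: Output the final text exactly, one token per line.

Hunk 1: at line 3 remove [fvyrl,tggpv,qzdpu] add [psnnh] -> 5 lines: npthe dibfl moydw psnnh hio
Hunk 2: at line 1 remove [moydw] add [mqg,jqvd,hhog] -> 7 lines: npthe dibfl mqg jqvd hhog psnnh hio
Hunk 3: at line 3 remove [jqvd,hhog,psnnh] add [itd] -> 5 lines: npthe dibfl mqg itd hio

Answer: npthe
dibfl
mqg
itd
hio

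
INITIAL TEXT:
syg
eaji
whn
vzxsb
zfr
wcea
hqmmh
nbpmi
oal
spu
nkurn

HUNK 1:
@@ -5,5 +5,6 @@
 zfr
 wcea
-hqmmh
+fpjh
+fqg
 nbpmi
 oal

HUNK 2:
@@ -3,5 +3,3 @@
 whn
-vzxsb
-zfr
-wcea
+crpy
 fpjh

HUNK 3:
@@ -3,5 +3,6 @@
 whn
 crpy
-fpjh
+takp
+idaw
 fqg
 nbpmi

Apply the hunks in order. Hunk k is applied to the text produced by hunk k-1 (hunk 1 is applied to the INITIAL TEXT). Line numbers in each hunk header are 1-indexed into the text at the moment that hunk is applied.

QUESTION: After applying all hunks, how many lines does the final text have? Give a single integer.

Hunk 1: at line 5 remove [hqmmh] add [fpjh,fqg] -> 12 lines: syg eaji whn vzxsb zfr wcea fpjh fqg nbpmi oal spu nkurn
Hunk 2: at line 3 remove [vzxsb,zfr,wcea] add [crpy] -> 10 lines: syg eaji whn crpy fpjh fqg nbpmi oal spu nkurn
Hunk 3: at line 3 remove [fpjh] add [takp,idaw] -> 11 lines: syg eaji whn crpy takp idaw fqg nbpmi oal spu nkurn
Final line count: 11

Answer: 11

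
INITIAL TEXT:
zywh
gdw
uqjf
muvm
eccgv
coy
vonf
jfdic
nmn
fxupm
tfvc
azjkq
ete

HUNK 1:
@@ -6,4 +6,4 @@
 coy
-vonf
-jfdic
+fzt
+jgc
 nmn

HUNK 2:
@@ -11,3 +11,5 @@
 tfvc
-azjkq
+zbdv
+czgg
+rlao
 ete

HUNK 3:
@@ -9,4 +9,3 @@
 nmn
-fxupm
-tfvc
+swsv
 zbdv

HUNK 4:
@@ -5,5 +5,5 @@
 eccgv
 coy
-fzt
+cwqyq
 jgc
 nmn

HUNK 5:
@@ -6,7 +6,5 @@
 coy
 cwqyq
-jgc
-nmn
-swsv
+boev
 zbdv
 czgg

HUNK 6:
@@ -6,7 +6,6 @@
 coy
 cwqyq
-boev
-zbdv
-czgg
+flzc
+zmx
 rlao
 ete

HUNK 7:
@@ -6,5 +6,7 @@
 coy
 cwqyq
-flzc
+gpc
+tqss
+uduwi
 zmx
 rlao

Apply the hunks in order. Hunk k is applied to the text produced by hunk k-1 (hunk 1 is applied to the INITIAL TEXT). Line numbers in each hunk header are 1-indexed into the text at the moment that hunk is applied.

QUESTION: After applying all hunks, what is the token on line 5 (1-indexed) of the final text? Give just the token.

Hunk 1: at line 6 remove [vonf,jfdic] add [fzt,jgc] -> 13 lines: zywh gdw uqjf muvm eccgv coy fzt jgc nmn fxupm tfvc azjkq ete
Hunk 2: at line 11 remove [azjkq] add [zbdv,czgg,rlao] -> 15 lines: zywh gdw uqjf muvm eccgv coy fzt jgc nmn fxupm tfvc zbdv czgg rlao ete
Hunk 3: at line 9 remove [fxupm,tfvc] add [swsv] -> 14 lines: zywh gdw uqjf muvm eccgv coy fzt jgc nmn swsv zbdv czgg rlao ete
Hunk 4: at line 5 remove [fzt] add [cwqyq] -> 14 lines: zywh gdw uqjf muvm eccgv coy cwqyq jgc nmn swsv zbdv czgg rlao ete
Hunk 5: at line 6 remove [jgc,nmn,swsv] add [boev] -> 12 lines: zywh gdw uqjf muvm eccgv coy cwqyq boev zbdv czgg rlao ete
Hunk 6: at line 6 remove [boev,zbdv,czgg] add [flzc,zmx] -> 11 lines: zywh gdw uqjf muvm eccgv coy cwqyq flzc zmx rlao ete
Hunk 7: at line 6 remove [flzc] add [gpc,tqss,uduwi] -> 13 lines: zywh gdw uqjf muvm eccgv coy cwqyq gpc tqss uduwi zmx rlao ete
Final line 5: eccgv

Answer: eccgv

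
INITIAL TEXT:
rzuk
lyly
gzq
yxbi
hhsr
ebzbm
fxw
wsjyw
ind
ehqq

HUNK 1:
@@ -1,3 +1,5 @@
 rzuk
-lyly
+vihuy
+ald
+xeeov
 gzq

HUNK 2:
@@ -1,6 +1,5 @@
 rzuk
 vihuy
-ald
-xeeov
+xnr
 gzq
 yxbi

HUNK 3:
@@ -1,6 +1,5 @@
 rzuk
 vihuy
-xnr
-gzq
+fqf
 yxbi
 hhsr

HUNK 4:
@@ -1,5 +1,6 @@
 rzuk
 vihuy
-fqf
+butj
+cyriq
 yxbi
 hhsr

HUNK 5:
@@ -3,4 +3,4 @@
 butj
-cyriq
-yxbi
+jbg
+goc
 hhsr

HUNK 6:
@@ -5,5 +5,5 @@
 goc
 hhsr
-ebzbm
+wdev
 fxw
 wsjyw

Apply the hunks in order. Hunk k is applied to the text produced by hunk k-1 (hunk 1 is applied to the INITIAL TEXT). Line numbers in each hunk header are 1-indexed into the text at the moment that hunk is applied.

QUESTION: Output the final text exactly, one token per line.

Answer: rzuk
vihuy
butj
jbg
goc
hhsr
wdev
fxw
wsjyw
ind
ehqq

Derivation:
Hunk 1: at line 1 remove [lyly] add [vihuy,ald,xeeov] -> 12 lines: rzuk vihuy ald xeeov gzq yxbi hhsr ebzbm fxw wsjyw ind ehqq
Hunk 2: at line 1 remove [ald,xeeov] add [xnr] -> 11 lines: rzuk vihuy xnr gzq yxbi hhsr ebzbm fxw wsjyw ind ehqq
Hunk 3: at line 1 remove [xnr,gzq] add [fqf] -> 10 lines: rzuk vihuy fqf yxbi hhsr ebzbm fxw wsjyw ind ehqq
Hunk 4: at line 1 remove [fqf] add [butj,cyriq] -> 11 lines: rzuk vihuy butj cyriq yxbi hhsr ebzbm fxw wsjyw ind ehqq
Hunk 5: at line 3 remove [cyriq,yxbi] add [jbg,goc] -> 11 lines: rzuk vihuy butj jbg goc hhsr ebzbm fxw wsjyw ind ehqq
Hunk 6: at line 5 remove [ebzbm] add [wdev] -> 11 lines: rzuk vihuy butj jbg goc hhsr wdev fxw wsjyw ind ehqq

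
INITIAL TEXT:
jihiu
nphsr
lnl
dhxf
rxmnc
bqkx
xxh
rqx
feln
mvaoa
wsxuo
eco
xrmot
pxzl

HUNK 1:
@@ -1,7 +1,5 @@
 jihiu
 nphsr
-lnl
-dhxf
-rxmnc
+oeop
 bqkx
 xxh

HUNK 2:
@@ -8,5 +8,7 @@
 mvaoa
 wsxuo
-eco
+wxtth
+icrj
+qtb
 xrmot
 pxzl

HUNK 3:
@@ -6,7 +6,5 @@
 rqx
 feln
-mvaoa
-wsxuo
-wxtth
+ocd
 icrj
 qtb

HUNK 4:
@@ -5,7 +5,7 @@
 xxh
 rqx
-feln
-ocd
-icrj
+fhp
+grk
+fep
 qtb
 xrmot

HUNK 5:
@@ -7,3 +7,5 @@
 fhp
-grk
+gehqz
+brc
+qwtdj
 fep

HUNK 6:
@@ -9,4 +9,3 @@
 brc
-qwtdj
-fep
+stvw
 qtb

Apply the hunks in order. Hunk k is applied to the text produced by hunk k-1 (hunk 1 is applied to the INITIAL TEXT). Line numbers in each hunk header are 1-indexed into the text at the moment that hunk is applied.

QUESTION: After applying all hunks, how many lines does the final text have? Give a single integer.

Answer: 13

Derivation:
Hunk 1: at line 1 remove [lnl,dhxf,rxmnc] add [oeop] -> 12 lines: jihiu nphsr oeop bqkx xxh rqx feln mvaoa wsxuo eco xrmot pxzl
Hunk 2: at line 8 remove [eco] add [wxtth,icrj,qtb] -> 14 lines: jihiu nphsr oeop bqkx xxh rqx feln mvaoa wsxuo wxtth icrj qtb xrmot pxzl
Hunk 3: at line 6 remove [mvaoa,wsxuo,wxtth] add [ocd] -> 12 lines: jihiu nphsr oeop bqkx xxh rqx feln ocd icrj qtb xrmot pxzl
Hunk 4: at line 5 remove [feln,ocd,icrj] add [fhp,grk,fep] -> 12 lines: jihiu nphsr oeop bqkx xxh rqx fhp grk fep qtb xrmot pxzl
Hunk 5: at line 7 remove [grk] add [gehqz,brc,qwtdj] -> 14 lines: jihiu nphsr oeop bqkx xxh rqx fhp gehqz brc qwtdj fep qtb xrmot pxzl
Hunk 6: at line 9 remove [qwtdj,fep] add [stvw] -> 13 lines: jihiu nphsr oeop bqkx xxh rqx fhp gehqz brc stvw qtb xrmot pxzl
Final line count: 13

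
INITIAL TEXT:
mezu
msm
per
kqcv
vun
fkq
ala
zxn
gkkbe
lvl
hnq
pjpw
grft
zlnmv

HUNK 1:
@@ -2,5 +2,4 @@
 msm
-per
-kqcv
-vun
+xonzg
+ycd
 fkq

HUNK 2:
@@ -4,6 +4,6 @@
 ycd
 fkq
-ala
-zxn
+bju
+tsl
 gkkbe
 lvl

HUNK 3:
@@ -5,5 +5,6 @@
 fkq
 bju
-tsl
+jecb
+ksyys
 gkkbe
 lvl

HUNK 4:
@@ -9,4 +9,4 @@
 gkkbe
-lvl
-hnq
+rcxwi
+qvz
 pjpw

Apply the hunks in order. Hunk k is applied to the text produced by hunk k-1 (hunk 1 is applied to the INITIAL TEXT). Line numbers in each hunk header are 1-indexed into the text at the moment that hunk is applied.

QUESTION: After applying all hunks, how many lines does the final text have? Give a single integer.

Hunk 1: at line 2 remove [per,kqcv,vun] add [xonzg,ycd] -> 13 lines: mezu msm xonzg ycd fkq ala zxn gkkbe lvl hnq pjpw grft zlnmv
Hunk 2: at line 4 remove [ala,zxn] add [bju,tsl] -> 13 lines: mezu msm xonzg ycd fkq bju tsl gkkbe lvl hnq pjpw grft zlnmv
Hunk 3: at line 5 remove [tsl] add [jecb,ksyys] -> 14 lines: mezu msm xonzg ycd fkq bju jecb ksyys gkkbe lvl hnq pjpw grft zlnmv
Hunk 4: at line 9 remove [lvl,hnq] add [rcxwi,qvz] -> 14 lines: mezu msm xonzg ycd fkq bju jecb ksyys gkkbe rcxwi qvz pjpw grft zlnmv
Final line count: 14

Answer: 14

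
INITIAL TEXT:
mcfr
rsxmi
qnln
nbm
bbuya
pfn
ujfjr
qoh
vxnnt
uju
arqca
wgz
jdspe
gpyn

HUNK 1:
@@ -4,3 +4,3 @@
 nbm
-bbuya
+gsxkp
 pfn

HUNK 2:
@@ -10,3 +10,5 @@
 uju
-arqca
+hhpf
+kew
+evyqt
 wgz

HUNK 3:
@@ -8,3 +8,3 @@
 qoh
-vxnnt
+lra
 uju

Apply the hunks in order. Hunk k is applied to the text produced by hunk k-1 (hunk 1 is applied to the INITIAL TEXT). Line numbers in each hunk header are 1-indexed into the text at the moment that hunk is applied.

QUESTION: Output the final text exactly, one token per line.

Hunk 1: at line 4 remove [bbuya] add [gsxkp] -> 14 lines: mcfr rsxmi qnln nbm gsxkp pfn ujfjr qoh vxnnt uju arqca wgz jdspe gpyn
Hunk 2: at line 10 remove [arqca] add [hhpf,kew,evyqt] -> 16 lines: mcfr rsxmi qnln nbm gsxkp pfn ujfjr qoh vxnnt uju hhpf kew evyqt wgz jdspe gpyn
Hunk 3: at line 8 remove [vxnnt] add [lra] -> 16 lines: mcfr rsxmi qnln nbm gsxkp pfn ujfjr qoh lra uju hhpf kew evyqt wgz jdspe gpyn

Answer: mcfr
rsxmi
qnln
nbm
gsxkp
pfn
ujfjr
qoh
lra
uju
hhpf
kew
evyqt
wgz
jdspe
gpyn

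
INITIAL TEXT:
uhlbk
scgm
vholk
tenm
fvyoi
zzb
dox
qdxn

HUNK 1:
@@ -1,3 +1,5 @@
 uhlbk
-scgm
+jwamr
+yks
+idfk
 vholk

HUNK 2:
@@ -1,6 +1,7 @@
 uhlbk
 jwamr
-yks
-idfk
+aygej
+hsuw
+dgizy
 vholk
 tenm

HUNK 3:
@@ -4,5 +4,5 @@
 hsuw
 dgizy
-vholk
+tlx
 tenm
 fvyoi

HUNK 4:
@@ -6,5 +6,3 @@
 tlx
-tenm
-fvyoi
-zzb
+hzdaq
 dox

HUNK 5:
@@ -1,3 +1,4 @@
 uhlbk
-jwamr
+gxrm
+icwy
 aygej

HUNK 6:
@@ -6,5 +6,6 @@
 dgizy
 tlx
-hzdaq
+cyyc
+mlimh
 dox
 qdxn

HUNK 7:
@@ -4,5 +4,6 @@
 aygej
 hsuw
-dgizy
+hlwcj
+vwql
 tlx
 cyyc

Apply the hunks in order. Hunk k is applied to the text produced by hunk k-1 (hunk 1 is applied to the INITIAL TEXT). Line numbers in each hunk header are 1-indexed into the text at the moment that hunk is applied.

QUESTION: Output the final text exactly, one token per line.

Hunk 1: at line 1 remove [scgm] add [jwamr,yks,idfk] -> 10 lines: uhlbk jwamr yks idfk vholk tenm fvyoi zzb dox qdxn
Hunk 2: at line 1 remove [yks,idfk] add [aygej,hsuw,dgizy] -> 11 lines: uhlbk jwamr aygej hsuw dgizy vholk tenm fvyoi zzb dox qdxn
Hunk 3: at line 4 remove [vholk] add [tlx] -> 11 lines: uhlbk jwamr aygej hsuw dgizy tlx tenm fvyoi zzb dox qdxn
Hunk 4: at line 6 remove [tenm,fvyoi,zzb] add [hzdaq] -> 9 lines: uhlbk jwamr aygej hsuw dgizy tlx hzdaq dox qdxn
Hunk 5: at line 1 remove [jwamr] add [gxrm,icwy] -> 10 lines: uhlbk gxrm icwy aygej hsuw dgizy tlx hzdaq dox qdxn
Hunk 6: at line 6 remove [hzdaq] add [cyyc,mlimh] -> 11 lines: uhlbk gxrm icwy aygej hsuw dgizy tlx cyyc mlimh dox qdxn
Hunk 7: at line 4 remove [dgizy] add [hlwcj,vwql] -> 12 lines: uhlbk gxrm icwy aygej hsuw hlwcj vwql tlx cyyc mlimh dox qdxn

Answer: uhlbk
gxrm
icwy
aygej
hsuw
hlwcj
vwql
tlx
cyyc
mlimh
dox
qdxn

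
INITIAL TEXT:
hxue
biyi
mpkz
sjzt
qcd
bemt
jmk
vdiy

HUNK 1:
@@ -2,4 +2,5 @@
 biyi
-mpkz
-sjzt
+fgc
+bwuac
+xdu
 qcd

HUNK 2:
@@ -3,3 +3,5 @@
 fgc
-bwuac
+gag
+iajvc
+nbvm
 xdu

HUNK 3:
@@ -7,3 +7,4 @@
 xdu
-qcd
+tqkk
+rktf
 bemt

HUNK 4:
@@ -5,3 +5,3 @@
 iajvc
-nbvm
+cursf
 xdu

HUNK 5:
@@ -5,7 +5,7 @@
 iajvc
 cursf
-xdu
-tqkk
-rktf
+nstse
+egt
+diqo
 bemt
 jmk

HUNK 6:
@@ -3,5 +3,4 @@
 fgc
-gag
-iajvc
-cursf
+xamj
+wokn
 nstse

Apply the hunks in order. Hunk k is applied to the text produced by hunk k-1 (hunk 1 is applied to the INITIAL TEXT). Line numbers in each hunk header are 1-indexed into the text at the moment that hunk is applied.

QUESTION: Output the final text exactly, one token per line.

Hunk 1: at line 2 remove [mpkz,sjzt] add [fgc,bwuac,xdu] -> 9 lines: hxue biyi fgc bwuac xdu qcd bemt jmk vdiy
Hunk 2: at line 3 remove [bwuac] add [gag,iajvc,nbvm] -> 11 lines: hxue biyi fgc gag iajvc nbvm xdu qcd bemt jmk vdiy
Hunk 3: at line 7 remove [qcd] add [tqkk,rktf] -> 12 lines: hxue biyi fgc gag iajvc nbvm xdu tqkk rktf bemt jmk vdiy
Hunk 4: at line 5 remove [nbvm] add [cursf] -> 12 lines: hxue biyi fgc gag iajvc cursf xdu tqkk rktf bemt jmk vdiy
Hunk 5: at line 5 remove [xdu,tqkk,rktf] add [nstse,egt,diqo] -> 12 lines: hxue biyi fgc gag iajvc cursf nstse egt diqo bemt jmk vdiy
Hunk 6: at line 3 remove [gag,iajvc,cursf] add [xamj,wokn] -> 11 lines: hxue biyi fgc xamj wokn nstse egt diqo bemt jmk vdiy

Answer: hxue
biyi
fgc
xamj
wokn
nstse
egt
diqo
bemt
jmk
vdiy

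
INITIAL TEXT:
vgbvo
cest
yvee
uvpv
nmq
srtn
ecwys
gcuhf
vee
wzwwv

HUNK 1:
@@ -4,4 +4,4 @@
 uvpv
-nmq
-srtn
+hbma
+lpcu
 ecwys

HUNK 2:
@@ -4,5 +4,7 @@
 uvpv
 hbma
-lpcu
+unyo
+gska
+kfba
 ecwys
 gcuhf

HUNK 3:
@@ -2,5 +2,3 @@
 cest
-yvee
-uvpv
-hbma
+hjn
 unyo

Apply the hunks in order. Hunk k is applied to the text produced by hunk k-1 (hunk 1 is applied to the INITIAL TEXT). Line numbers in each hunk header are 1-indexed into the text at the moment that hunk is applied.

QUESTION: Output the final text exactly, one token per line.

Answer: vgbvo
cest
hjn
unyo
gska
kfba
ecwys
gcuhf
vee
wzwwv

Derivation:
Hunk 1: at line 4 remove [nmq,srtn] add [hbma,lpcu] -> 10 lines: vgbvo cest yvee uvpv hbma lpcu ecwys gcuhf vee wzwwv
Hunk 2: at line 4 remove [lpcu] add [unyo,gska,kfba] -> 12 lines: vgbvo cest yvee uvpv hbma unyo gska kfba ecwys gcuhf vee wzwwv
Hunk 3: at line 2 remove [yvee,uvpv,hbma] add [hjn] -> 10 lines: vgbvo cest hjn unyo gska kfba ecwys gcuhf vee wzwwv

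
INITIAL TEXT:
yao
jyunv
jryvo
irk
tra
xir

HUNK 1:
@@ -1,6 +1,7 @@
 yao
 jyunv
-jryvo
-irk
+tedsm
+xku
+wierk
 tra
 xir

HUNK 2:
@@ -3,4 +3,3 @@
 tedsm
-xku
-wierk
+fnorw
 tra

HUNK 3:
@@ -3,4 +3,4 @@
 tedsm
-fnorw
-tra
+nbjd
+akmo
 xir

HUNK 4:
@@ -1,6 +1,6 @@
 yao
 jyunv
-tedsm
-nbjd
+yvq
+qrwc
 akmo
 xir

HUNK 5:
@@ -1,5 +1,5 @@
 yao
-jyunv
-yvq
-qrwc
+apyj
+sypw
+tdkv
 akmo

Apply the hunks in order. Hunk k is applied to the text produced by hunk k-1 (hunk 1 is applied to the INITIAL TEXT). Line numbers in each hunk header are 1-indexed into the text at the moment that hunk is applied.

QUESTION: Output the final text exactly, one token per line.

Answer: yao
apyj
sypw
tdkv
akmo
xir

Derivation:
Hunk 1: at line 1 remove [jryvo,irk] add [tedsm,xku,wierk] -> 7 lines: yao jyunv tedsm xku wierk tra xir
Hunk 2: at line 3 remove [xku,wierk] add [fnorw] -> 6 lines: yao jyunv tedsm fnorw tra xir
Hunk 3: at line 3 remove [fnorw,tra] add [nbjd,akmo] -> 6 lines: yao jyunv tedsm nbjd akmo xir
Hunk 4: at line 1 remove [tedsm,nbjd] add [yvq,qrwc] -> 6 lines: yao jyunv yvq qrwc akmo xir
Hunk 5: at line 1 remove [jyunv,yvq,qrwc] add [apyj,sypw,tdkv] -> 6 lines: yao apyj sypw tdkv akmo xir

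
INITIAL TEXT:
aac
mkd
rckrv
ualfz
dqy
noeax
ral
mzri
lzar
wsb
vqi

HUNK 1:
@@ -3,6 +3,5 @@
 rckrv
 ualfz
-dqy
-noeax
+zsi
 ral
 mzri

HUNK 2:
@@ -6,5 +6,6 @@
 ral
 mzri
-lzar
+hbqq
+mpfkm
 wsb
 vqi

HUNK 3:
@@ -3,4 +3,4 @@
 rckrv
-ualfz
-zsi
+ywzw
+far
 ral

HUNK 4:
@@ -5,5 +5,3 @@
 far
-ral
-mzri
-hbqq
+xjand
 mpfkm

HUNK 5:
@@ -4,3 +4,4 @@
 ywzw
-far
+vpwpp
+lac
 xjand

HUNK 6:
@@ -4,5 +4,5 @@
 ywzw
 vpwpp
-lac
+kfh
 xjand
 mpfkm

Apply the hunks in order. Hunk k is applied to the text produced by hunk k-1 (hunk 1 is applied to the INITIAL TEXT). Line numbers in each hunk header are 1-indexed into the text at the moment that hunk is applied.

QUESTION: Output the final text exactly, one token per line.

Answer: aac
mkd
rckrv
ywzw
vpwpp
kfh
xjand
mpfkm
wsb
vqi

Derivation:
Hunk 1: at line 3 remove [dqy,noeax] add [zsi] -> 10 lines: aac mkd rckrv ualfz zsi ral mzri lzar wsb vqi
Hunk 2: at line 6 remove [lzar] add [hbqq,mpfkm] -> 11 lines: aac mkd rckrv ualfz zsi ral mzri hbqq mpfkm wsb vqi
Hunk 3: at line 3 remove [ualfz,zsi] add [ywzw,far] -> 11 lines: aac mkd rckrv ywzw far ral mzri hbqq mpfkm wsb vqi
Hunk 4: at line 5 remove [ral,mzri,hbqq] add [xjand] -> 9 lines: aac mkd rckrv ywzw far xjand mpfkm wsb vqi
Hunk 5: at line 4 remove [far] add [vpwpp,lac] -> 10 lines: aac mkd rckrv ywzw vpwpp lac xjand mpfkm wsb vqi
Hunk 6: at line 4 remove [lac] add [kfh] -> 10 lines: aac mkd rckrv ywzw vpwpp kfh xjand mpfkm wsb vqi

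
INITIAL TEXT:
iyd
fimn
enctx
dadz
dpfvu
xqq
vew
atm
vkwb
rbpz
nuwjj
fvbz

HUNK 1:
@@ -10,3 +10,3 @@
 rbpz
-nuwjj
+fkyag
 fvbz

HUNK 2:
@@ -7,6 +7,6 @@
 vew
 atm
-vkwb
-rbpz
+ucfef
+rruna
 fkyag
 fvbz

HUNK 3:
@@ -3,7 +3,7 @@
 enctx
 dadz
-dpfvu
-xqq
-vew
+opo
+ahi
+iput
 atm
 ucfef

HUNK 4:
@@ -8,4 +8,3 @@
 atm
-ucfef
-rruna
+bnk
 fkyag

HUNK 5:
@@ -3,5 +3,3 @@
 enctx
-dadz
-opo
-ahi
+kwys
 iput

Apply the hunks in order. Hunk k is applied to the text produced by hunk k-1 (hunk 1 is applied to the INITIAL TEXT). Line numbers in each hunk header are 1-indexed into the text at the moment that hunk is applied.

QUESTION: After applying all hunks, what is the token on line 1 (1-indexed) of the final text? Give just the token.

Answer: iyd

Derivation:
Hunk 1: at line 10 remove [nuwjj] add [fkyag] -> 12 lines: iyd fimn enctx dadz dpfvu xqq vew atm vkwb rbpz fkyag fvbz
Hunk 2: at line 7 remove [vkwb,rbpz] add [ucfef,rruna] -> 12 lines: iyd fimn enctx dadz dpfvu xqq vew atm ucfef rruna fkyag fvbz
Hunk 3: at line 3 remove [dpfvu,xqq,vew] add [opo,ahi,iput] -> 12 lines: iyd fimn enctx dadz opo ahi iput atm ucfef rruna fkyag fvbz
Hunk 4: at line 8 remove [ucfef,rruna] add [bnk] -> 11 lines: iyd fimn enctx dadz opo ahi iput atm bnk fkyag fvbz
Hunk 5: at line 3 remove [dadz,opo,ahi] add [kwys] -> 9 lines: iyd fimn enctx kwys iput atm bnk fkyag fvbz
Final line 1: iyd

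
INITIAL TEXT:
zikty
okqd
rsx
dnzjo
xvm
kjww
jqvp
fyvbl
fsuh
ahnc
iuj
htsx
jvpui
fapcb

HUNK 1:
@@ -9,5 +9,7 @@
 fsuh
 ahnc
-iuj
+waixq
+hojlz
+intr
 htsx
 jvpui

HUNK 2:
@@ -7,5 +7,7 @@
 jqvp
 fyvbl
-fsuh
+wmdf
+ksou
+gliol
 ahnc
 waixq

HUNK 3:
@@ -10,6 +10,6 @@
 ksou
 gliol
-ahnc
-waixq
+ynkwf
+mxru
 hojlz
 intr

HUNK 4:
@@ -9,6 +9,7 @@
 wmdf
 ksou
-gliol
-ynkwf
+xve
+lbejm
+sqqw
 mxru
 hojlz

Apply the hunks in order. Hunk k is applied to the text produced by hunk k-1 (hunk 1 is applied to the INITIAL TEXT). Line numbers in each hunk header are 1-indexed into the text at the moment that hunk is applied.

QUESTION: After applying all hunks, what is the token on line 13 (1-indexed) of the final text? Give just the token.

Answer: sqqw

Derivation:
Hunk 1: at line 9 remove [iuj] add [waixq,hojlz,intr] -> 16 lines: zikty okqd rsx dnzjo xvm kjww jqvp fyvbl fsuh ahnc waixq hojlz intr htsx jvpui fapcb
Hunk 2: at line 7 remove [fsuh] add [wmdf,ksou,gliol] -> 18 lines: zikty okqd rsx dnzjo xvm kjww jqvp fyvbl wmdf ksou gliol ahnc waixq hojlz intr htsx jvpui fapcb
Hunk 3: at line 10 remove [ahnc,waixq] add [ynkwf,mxru] -> 18 lines: zikty okqd rsx dnzjo xvm kjww jqvp fyvbl wmdf ksou gliol ynkwf mxru hojlz intr htsx jvpui fapcb
Hunk 4: at line 9 remove [gliol,ynkwf] add [xve,lbejm,sqqw] -> 19 lines: zikty okqd rsx dnzjo xvm kjww jqvp fyvbl wmdf ksou xve lbejm sqqw mxru hojlz intr htsx jvpui fapcb
Final line 13: sqqw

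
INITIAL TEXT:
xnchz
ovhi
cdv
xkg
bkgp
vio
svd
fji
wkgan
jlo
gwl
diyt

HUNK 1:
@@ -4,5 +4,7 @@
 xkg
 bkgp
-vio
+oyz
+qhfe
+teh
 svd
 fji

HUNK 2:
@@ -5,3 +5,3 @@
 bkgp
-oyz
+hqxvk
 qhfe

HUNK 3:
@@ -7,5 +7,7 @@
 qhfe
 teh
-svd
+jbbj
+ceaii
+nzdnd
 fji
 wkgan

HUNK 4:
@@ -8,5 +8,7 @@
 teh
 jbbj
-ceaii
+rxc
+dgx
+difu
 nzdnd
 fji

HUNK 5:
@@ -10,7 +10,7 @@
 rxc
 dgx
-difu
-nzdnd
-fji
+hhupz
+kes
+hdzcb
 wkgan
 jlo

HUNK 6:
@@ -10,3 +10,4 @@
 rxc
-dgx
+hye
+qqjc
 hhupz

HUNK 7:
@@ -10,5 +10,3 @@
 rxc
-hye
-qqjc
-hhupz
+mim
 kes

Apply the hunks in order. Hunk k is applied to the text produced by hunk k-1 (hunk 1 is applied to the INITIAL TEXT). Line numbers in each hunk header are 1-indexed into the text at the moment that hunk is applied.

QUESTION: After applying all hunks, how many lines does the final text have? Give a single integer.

Hunk 1: at line 4 remove [vio] add [oyz,qhfe,teh] -> 14 lines: xnchz ovhi cdv xkg bkgp oyz qhfe teh svd fji wkgan jlo gwl diyt
Hunk 2: at line 5 remove [oyz] add [hqxvk] -> 14 lines: xnchz ovhi cdv xkg bkgp hqxvk qhfe teh svd fji wkgan jlo gwl diyt
Hunk 3: at line 7 remove [svd] add [jbbj,ceaii,nzdnd] -> 16 lines: xnchz ovhi cdv xkg bkgp hqxvk qhfe teh jbbj ceaii nzdnd fji wkgan jlo gwl diyt
Hunk 4: at line 8 remove [ceaii] add [rxc,dgx,difu] -> 18 lines: xnchz ovhi cdv xkg bkgp hqxvk qhfe teh jbbj rxc dgx difu nzdnd fji wkgan jlo gwl diyt
Hunk 5: at line 10 remove [difu,nzdnd,fji] add [hhupz,kes,hdzcb] -> 18 lines: xnchz ovhi cdv xkg bkgp hqxvk qhfe teh jbbj rxc dgx hhupz kes hdzcb wkgan jlo gwl diyt
Hunk 6: at line 10 remove [dgx] add [hye,qqjc] -> 19 lines: xnchz ovhi cdv xkg bkgp hqxvk qhfe teh jbbj rxc hye qqjc hhupz kes hdzcb wkgan jlo gwl diyt
Hunk 7: at line 10 remove [hye,qqjc,hhupz] add [mim] -> 17 lines: xnchz ovhi cdv xkg bkgp hqxvk qhfe teh jbbj rxc mim kes hdzcb wkgan jlo gwl diyt
Final line count: 17

Answer: 17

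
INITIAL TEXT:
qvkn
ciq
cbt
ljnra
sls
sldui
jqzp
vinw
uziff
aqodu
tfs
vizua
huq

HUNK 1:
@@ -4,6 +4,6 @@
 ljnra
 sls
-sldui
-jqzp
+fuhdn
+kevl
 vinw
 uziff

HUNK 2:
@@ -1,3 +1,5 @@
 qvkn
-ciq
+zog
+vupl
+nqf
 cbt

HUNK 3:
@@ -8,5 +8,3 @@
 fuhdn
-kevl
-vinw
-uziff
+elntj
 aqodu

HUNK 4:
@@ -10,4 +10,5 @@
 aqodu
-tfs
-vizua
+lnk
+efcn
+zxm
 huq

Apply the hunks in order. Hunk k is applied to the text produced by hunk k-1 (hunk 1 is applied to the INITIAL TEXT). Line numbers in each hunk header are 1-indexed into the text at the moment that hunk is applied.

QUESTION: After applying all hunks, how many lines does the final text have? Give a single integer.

Hunk 1: at line 4 remove [sldui,jqzp] add [fuhdn,kevl] -> 13 lines: qvkn ciq cbt ljnra sls fuhdn kevl vinw uziff aqodu tfs vizua huq
Hunk 2: at line 1 remove [ciq] add [zog,vupl,nqf] -> 15 lines: qvkn zog vupl nqf cbt ljnra sls fuhdn kevl vinw uziff aqodu tfs vizua huq
Hunk 3: at line 8 remove [kevl,vinw,uziff] add [elntj] -> 13 lines: qvkn zog vupl nqf cbt ljnra sls fuhdn elntj aqodu tfs vizua huq
Hunk 4: at line 10 remove [tfs,vizua] add [lnk,efcn,zxm] -> 14 lines: qvkn zog vupl nqf cbt ljnra sls fuhdn elntj aqodu lnk efcn zxm huq
Final line count: 14

Answer: 14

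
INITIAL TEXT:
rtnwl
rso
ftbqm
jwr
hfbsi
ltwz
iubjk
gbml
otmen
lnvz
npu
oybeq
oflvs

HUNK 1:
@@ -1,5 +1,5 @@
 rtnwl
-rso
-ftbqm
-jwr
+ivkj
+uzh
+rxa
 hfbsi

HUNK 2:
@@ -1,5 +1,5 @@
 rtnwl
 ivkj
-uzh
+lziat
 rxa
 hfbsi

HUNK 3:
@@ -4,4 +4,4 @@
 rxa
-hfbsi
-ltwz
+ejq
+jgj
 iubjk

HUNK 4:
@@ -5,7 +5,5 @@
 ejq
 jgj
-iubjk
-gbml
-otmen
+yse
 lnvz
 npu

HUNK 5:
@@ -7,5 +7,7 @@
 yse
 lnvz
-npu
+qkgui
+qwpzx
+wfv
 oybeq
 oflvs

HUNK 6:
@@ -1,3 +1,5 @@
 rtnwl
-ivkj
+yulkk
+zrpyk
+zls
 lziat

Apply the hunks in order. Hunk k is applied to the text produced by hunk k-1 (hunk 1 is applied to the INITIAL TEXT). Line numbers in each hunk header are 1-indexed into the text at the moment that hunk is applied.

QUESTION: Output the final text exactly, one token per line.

Hunk 1: at line 1 remove [rso,ftbqm,jwr] add [ivkj,uzh,rxa] -> 13 lines: rtnwl ivkj uzh rxa hfbsi ltwz iubjk gbml otmen lnvz npu oybeq oflvs
Hunk 2: at line 1 remove [uzh] add [lziat] -> 13 lines: rtnwl ivkj lziat rxa hfbsi ltwz iubjk gbml otmen lnvz npu oybeq oflvs
Hunk 3: at line 4 remove [hfbsi,ltwz] add [ejq,jgj] -> 13 lines: rtnwl ivkj lziat rxa ejq jgj iubjk gbml otmen lnvz npu oybeq oflvs
Hunk 4: at line 5 remove [iubjk,gbml,otmen] add [yse] -> 11 lines: rtnwl ivkj lziat rxa ejq jgj yse lnvz npu oybeq oflvs
Hunk 5: at line 7 remove [npu] add [qkgui,qwpzx,wfv] -> 13 lines: rtnwl ivkj lziat rxa ejq jgj yse lnvz qkgui qwpzx wfv oybeq oflvs
Hunk 6: at line 1 remove [ivkj] add [yulkk,zrpyk,zls] -> 15 lines: rtnwl yulkk zrpyk zls lziat rxa ejq jgj yse lnvz qkgui qwpzx wfv oybeq oflvs

Answer: rtnwl
yulkk
zrpyk
zls
lziat
rxa
ejq
jgj
yse
lnvz
qkgui
qwpzx
wfv
oybeq
oflvs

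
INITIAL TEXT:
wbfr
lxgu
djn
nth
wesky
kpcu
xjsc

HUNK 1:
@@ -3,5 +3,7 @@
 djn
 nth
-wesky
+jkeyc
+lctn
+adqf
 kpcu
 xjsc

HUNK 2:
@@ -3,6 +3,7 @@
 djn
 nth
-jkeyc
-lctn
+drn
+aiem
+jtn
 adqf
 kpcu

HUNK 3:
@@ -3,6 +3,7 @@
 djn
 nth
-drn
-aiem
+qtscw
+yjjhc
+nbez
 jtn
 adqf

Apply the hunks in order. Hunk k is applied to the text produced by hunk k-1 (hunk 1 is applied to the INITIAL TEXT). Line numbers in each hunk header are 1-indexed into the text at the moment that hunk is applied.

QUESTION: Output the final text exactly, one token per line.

Answer: wbfr
lxgu
djn
nth
qtscw
yjjhc
nbez
jtn
adqf
kpcu
xjsc

Derivation:
Hunk 1: at line 3 remove [wesky] add [jkeyc,lctn,adqf] -> 9 lines: wbfr lxgu djn nth jkeyc lctn adqf kpcu xjsc
Hunk 2: at line 3 remove [jkeyc,lctn] add [drn,aiem,jtn] -> 10 lines: wbfr lxgu djn nth drn aiem jtn adqf kpcu xjsc
Hunk 3: at line 3 remove [drn,aiem] add [qtscw,yjjhc,nbez] -> 11 lines: wbfr lxgu djn nth qtscw yjjhc nbez jtn adqf kpcu xjsc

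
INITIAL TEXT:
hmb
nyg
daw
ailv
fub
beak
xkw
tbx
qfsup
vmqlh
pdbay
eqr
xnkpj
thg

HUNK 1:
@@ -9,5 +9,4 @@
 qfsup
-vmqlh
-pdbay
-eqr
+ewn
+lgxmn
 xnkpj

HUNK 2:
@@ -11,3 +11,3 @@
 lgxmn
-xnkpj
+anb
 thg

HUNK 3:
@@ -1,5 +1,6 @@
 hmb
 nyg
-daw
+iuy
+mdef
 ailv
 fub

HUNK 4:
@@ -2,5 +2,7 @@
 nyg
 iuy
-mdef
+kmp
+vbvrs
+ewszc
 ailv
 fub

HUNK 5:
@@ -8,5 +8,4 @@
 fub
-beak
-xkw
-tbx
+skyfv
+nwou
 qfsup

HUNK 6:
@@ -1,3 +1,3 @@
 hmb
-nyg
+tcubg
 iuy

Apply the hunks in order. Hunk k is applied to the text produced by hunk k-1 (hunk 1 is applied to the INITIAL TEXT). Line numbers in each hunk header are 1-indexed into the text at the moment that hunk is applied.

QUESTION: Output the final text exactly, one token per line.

Hunk 1: at line 9 remove [vmqlh,pdbay,eqr] add [ewn,lgxmn] -> 13 lines: hmb nyg daw ailv fub beak xkw tbx qfsup ewn lgxmn xnkpj thg
Hunk 2: at line 11 remove [xnkpj] add [anb] -> 13 lines: hmb nyg daw ailv fub beak xkw tbx qfsup ewn lgxmn anb thg
Hunk 3: at line 1 remove [daw] add [iuy,mdef] -> 14 lines: hmb nyg iuy mdef ailv fub beak xkw tbx qfsup ewn lgxmn anb thg
Hunk 4: at line 2 remove [mdef] add [kmp,vbvrs,ewszc] -> 16 lines: hmb nyg iuy kmp vbvrs ewszc ailv fub beak xkw tbx qfsup ewn lgxmn anb thg
Hunk 5: at line 8 remove [beak,xkw,tbx] add [skyfv,nwou] -> 15 lines: hmb nyg iuy kmp vbvrs ewszc ailv fub skyfv nwou qfsup ewn lgxmn anb thg
Hunk 6: at line 1 remove [nyg] add [tcubg] -> 15 lines: hmb tcubg iuy kmp vbvrs ewszc ailv fub skyfv nwou qfsup ewn lgxmn anb thg

Answer: hmb
tcubg
iuy
kmp
vbvrs
ewszc
ailv
fub
skyfv
nwou
qfsup
ewn
lgxmn
anb
thg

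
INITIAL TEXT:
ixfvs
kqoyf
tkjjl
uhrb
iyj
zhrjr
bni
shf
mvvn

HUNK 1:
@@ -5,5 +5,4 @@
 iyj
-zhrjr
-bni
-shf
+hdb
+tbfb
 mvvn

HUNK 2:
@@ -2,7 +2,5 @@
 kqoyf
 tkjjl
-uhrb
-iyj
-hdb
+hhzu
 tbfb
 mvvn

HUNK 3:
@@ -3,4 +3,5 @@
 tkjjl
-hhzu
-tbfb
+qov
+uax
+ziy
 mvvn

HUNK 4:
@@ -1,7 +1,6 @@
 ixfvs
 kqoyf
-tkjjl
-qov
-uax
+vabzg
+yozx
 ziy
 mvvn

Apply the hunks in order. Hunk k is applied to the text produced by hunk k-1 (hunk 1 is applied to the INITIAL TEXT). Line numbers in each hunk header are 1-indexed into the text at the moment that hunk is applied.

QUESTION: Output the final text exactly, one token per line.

Hunk 1: at line 5 remove [zhrjr,bni,shf] add [hdb,tbfb] -> 8 lines: ixfvs kqoyf tkjjl uhrb iyj hdb tbfb mvvn
Hunk 2: at line 2 remove [uhrb,iyj,hdb] add [hhzu] -> 6 lines: ixfvs kqoyf tkjjl hhzu tbfb mvvn
Hunk 3: at line 3 remove [hhzu,tbfb] add [qov,uax,ziy] -> 7 lines: ixfvs kqoyf tkjjl qov uax ziy mvvn
Hunk 4: at line 1 remove [tkjjl,qov,uax] add [vabzg,yozx] -> 6 lines: ixfvs kqoyf vabzg yozx ziy mvvn

Answer: ixfvs
kqoyf
vabzg
yozx
ziy
mvvn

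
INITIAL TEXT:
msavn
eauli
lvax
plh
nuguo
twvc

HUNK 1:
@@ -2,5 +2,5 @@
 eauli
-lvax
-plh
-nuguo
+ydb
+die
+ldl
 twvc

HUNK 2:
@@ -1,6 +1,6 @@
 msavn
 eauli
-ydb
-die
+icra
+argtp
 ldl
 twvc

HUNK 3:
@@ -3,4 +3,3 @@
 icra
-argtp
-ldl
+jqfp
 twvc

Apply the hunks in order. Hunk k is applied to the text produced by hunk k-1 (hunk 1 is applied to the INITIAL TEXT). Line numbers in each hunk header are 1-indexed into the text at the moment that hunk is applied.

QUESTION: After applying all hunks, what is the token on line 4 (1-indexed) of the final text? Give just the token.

Answer: jqfp

Derivation:
Hunk 1: at line 2 remove [lvax,plh,nuguo] add [ydb,die,ldl] -> 6 lines: msavn eauli ydb die ldl twvc
Hunk 2: at line 1 remove [ydb,die] add [icra,argtp] -> 6 lines: msavn eauli icra argtp ldl twvc
Hunk 3: at line 3 remove [argtp,ldl] add [jqfp] -> 5 lines: msavn eauli icra jqfp twvc
Final line 4: jqfp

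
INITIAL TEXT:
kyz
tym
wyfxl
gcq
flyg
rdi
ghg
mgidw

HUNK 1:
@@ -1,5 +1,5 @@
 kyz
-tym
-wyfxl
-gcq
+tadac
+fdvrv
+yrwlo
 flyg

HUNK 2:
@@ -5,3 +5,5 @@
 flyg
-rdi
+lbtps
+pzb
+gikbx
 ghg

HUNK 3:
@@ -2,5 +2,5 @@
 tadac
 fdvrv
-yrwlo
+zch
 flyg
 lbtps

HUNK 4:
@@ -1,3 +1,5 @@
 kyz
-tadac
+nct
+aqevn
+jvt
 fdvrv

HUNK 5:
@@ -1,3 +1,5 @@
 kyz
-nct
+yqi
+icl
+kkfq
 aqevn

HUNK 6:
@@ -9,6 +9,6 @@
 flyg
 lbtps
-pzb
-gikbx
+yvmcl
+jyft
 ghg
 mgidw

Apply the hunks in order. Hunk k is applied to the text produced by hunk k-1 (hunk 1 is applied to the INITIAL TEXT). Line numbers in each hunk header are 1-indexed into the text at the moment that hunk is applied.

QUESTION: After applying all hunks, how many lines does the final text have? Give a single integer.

Hunk 1: at line 1 remove [tym,wyfxl,gcq] add [tadac,fdvrv,yrwlo] -> 8 lines: kyz tadac fdvrv yrwlo flyg rdi ghg mgidw
Hunk 2: at line 5 remove [rdi] add [lbtps,pzb,gikbx] -> 10 lines: kyz tadac fdvrv yrwlo flyg lbtps pzb gikbx ghg mgidw
Hunk 3: at line 2 remove [yrwlo] add [zch] -> 10 lines: kyz tadac fdvrv zch flyg lbtps pzb gikbx ghg mgidw
Hunk 4: at line 1 remove [tadac] add [nct,aqevn,jvt] -> 12 lines: kyz nct aqevn jvt fdvrv zch flyg lbtps pzb gikbx ghg mgidw
Hunk 5: at line 1 remove [nct] add [yqi,icl,kkfq] -> 14 lines: kyz yqi icl kkfq aqevn jvt fdvrv zch flyg lbtps pzb gikbx ghg mgidw
Hunk 6: at line 9 remove [pzb,gikbx] add [yvmcl,jyft] -> 14 lines: kyz yqi icl kkfq aqevn jvt fdvrv zch flyg lbtps yvmcl jyft ghg mgidw
Final line count: 14

Answer: 14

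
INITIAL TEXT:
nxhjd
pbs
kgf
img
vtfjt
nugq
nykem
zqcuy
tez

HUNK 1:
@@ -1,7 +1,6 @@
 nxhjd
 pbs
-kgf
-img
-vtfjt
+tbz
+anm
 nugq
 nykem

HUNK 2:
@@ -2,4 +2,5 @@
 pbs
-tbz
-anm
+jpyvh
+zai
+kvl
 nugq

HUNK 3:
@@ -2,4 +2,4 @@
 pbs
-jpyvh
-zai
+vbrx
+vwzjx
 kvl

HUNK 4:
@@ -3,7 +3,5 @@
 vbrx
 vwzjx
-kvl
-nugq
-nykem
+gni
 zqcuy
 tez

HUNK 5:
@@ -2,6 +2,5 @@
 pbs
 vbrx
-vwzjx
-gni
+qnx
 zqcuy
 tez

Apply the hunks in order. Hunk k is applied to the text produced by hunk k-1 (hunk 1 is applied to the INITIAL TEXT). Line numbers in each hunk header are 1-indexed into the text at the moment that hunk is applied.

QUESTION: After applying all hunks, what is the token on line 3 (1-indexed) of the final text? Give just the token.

Hunk 1: at line 1 remove [kgf,img,vtfjt] add [tbz,anm] -> 8 lines: nxhjd pbs tbz anm nugq nykem zqcuy tez
Hunk 2: at line 2 remove [tbz,anm] add [jpyvh,zai,kvl] -> 9 lines: nxhjd pbs jpyvh zai kvl nugq nykem zqcuy tez
Hunk 3: at line 2 remove [jpyvh,zai] add [vbrx,vwzjx] -> 9 lines: nxhjd pbs vbrx vwzjx kvl nugq nykem zqcuy tez
Hunk 4: at line 3 remove [kvl,nugq,nykem] add [gni] -> 7 lines: nxhjd pbs vbrx vwzjx gni zqcuy tez
Hunk 5: at line 2 remove [vwzjx,gni] add [qnx] -> 6 lines: nxhjd pbs vbrx qnx zqcuy tez
Final line 3: vbrx

Answer: vbrx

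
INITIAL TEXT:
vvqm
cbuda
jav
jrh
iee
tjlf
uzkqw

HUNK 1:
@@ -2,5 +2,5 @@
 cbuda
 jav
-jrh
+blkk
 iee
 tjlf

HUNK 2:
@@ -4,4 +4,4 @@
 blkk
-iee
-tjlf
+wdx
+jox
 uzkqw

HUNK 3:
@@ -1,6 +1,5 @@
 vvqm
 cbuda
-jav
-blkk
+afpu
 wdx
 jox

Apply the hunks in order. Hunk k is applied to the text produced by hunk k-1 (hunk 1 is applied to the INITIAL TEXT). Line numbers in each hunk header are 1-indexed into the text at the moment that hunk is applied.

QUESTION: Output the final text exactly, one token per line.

Hunk 1: at line 2 remove [jrh] add [blkk] -> 7 lines: vvqm cbuda jav blkk iee tjlf uzkqw
Hunk 2: at line 4 remove [iee,tjlf] add [wdx,jox] -> 7 lines: vvqm cbuda jav blkk wdx jox uzkqw
Hunk 3: at line 1 remove [jav,blkk] add [afpu] -> 6 lines: vvqm cbuda afpu wdx jox uzkqw

Answer: vvqm
cbuda
afpu
wdx
jox
uzkqw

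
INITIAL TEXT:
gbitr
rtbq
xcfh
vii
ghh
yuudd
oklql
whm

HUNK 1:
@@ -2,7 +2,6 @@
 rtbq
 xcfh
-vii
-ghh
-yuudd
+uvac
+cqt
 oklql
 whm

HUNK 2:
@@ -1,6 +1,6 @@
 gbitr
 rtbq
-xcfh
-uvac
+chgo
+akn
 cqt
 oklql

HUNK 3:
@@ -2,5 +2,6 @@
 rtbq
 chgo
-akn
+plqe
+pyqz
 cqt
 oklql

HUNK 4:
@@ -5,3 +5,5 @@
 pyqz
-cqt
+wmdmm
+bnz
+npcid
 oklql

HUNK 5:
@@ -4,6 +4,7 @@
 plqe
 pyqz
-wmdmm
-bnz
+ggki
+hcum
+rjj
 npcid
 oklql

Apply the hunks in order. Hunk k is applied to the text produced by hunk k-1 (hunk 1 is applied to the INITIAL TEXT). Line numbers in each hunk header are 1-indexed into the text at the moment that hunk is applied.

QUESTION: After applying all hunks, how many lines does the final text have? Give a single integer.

Hunk 1: at line 2 remove [vii,ghh,yuudd] add [uvac,cqt] -> 7 lines: gbitr rtbq xcfh uvac cqt oklql whm
Hunk 2: at line 1 remove [xcfh,uvac] add [chgo,akn] -> 7 lines: gbitr rtbq chgo akn cqt oklql whm
Hunk 3: at line 2 remove [akn] add [plqe,pyqz] -> 8 lines: gbitr rtbq chgo plqe pyqz cqt oklql whm
Hunk 4: at line 5 remove [cqt] add [wmdmm,bnz,npcid] -> 10 lines: gbitr rtbq chgo plqe pyqz wmdmm bnz npcid oklql whm
Hunk 5: at line 4 remove [wmdmm,bnz] add [ggki,hcum,rjj] -> 11 lines: gbitr rtbq chgo plqe pyqz ggki hcum rjj npcid oklql whm
Final line count: 11

Answer: 11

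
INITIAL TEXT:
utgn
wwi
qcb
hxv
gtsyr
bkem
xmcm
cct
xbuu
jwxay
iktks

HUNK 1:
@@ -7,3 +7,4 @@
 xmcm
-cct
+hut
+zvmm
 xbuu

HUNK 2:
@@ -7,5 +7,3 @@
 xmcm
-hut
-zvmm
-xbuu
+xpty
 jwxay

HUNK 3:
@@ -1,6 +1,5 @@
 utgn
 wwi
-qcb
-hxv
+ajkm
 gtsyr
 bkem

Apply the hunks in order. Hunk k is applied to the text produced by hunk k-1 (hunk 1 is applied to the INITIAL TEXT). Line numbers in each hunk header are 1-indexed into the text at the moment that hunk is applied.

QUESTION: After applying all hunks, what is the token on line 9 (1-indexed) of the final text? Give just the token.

Hunk 1: at line 7 remove [cct] add [hut,zvmm] -> 12 lines: utgn wwi qcb hxv gtsyr bkem xmcm hut zvmm xbuu jwxay iktks
Hunk 2: at line 7 remove [hut,zvmm,xbuu] add [xpty] -> 10 lines: utgn wwi qcb hxv gtsyr bkem xmcm xpty jwxay iktks
Hunk 3: at line 1 remove [qcb,hxv] add [ajkm] -> 9 lines: utgn wwi ajkm gtsyr bkem xmcm xpty jwxay iktks
Final line 9: iktks

Answer: iktks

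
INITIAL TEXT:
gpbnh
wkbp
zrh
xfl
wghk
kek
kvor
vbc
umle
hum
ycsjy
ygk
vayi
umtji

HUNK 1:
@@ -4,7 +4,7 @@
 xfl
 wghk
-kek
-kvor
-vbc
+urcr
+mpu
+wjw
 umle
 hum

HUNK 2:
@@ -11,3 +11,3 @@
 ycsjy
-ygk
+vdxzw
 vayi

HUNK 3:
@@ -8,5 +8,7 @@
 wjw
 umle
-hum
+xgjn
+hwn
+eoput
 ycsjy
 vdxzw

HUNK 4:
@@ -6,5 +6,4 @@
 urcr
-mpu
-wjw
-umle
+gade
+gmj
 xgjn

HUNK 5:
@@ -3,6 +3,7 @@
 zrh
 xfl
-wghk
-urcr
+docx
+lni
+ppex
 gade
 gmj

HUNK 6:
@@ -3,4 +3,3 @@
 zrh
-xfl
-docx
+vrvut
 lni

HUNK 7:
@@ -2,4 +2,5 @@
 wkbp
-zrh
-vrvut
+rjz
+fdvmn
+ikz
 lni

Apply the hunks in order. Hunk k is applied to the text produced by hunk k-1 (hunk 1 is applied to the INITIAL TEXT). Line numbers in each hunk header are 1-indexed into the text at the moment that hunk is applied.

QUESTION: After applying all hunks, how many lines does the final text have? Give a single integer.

Answer: 16

Derivation:
Hunk 1: at line 4 remove [kek,kvor,vbc] add [urcr,mpu,wjw] -> 14 lines: gpbnh wkbp zrh xfl wghk urcr mpu wjw umle hum ycsjy ygk vayi umtji
Hunk 2: at line 11 remove [ygk] add [vdxzw] -> 14 lines: gpbnh wkbp zrh xfl wghk urcr mpu wjw umle hum ycsjy vdxzw vayi umtji
Hunk 3: at line 8 remove [hum] add [xgjn,hwn,eoput] -> 16 lines: gpbnh wkbp zrh xfl wghk urcr mpu wjw umle xgjn hwn eoput ycsjy vdxzw vayi umtji
Hunk 4: at line 6 remove [mpu,wjw,umle] add [gade,gmj] -> 15 lines: gpbnh wkbp zrh xfl wghk urcr gade gmj xgjn hwn eoput ycsjy vdxzw vayi umtji
Hunk 5: at line 3 remove [wghk,urcr] add [docx,lni,ppex] -> 16 lines: gpbnh wkbp zrh xfl docx lni ppex gade gmj xgjn hwn eoput ycsjy vdxzw vayi umtji
Hunk 6: at line 3 remove [xfl,docx] add [vrvut] -> 15 lines: gpbnh wkbp zrh vrvut lni ppex gade gmj xgjn hwn eoput ycsjy vdxzw vayi umtji
Hunk 7: at line 2 remove [zrh,vrvut] add [rjz,fdvmn,ikz] -> 16 lines: gpbnh wkbp rjz fdvmn ikz lni ppex gade gmj xgjn hwn eoput ycsjy vdxzw vayi umtji
Final line count: 16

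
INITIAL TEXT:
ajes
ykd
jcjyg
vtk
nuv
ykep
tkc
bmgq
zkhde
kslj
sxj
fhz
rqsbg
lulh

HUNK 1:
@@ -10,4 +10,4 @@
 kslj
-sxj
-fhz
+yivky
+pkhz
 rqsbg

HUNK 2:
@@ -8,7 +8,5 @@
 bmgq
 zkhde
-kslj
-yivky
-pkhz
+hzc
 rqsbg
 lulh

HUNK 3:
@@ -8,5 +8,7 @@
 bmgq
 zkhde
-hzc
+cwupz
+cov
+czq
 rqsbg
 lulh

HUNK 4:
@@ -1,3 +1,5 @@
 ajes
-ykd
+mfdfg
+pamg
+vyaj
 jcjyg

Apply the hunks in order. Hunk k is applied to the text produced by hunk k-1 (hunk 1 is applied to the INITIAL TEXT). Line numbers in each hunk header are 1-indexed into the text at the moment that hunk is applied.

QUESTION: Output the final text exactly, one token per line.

Answer: ajes
mfdfg
pamg
vyaj
jcjyg
vtk
nuv
ykep
tkc
bmgq
zkhde
cwupz
cov
czq
rqsbg
lulh

Derivation:
Hunk 1: at line 10 remove [sxj,fhz] add [yivky,pkhz] -> 14 lines: ajes ykd jcjyg vtk nuv ykep tkc bmgq zkhde kslj yivky pkhz rqsbg lulh
Hunk 2: at line 8 remove [kslj,yivky,pkhz] add [hzc] -> 12 lines: ajes ykd jcjyg vtk nuv ykep tkc bmgq zkhde hzc rqsbg lulh
Hunk 3: at line 8 remove [hzc] add [cwupz,cov,czq] -> 14 lines: ajes ykd jcjyg vtk nuv ykep tkc bmgq zkhde cwupz cov czq rqsbg lulh
Hunk 4: at line 1 remove [ykd] add [mfdfg,pamg,vyaj] -> 16 lines: ajes mfdfg pamg vyaj jcjyg vtk nuv ykep tkc bmgq zkhde cwupz cov czq rqsbg lulh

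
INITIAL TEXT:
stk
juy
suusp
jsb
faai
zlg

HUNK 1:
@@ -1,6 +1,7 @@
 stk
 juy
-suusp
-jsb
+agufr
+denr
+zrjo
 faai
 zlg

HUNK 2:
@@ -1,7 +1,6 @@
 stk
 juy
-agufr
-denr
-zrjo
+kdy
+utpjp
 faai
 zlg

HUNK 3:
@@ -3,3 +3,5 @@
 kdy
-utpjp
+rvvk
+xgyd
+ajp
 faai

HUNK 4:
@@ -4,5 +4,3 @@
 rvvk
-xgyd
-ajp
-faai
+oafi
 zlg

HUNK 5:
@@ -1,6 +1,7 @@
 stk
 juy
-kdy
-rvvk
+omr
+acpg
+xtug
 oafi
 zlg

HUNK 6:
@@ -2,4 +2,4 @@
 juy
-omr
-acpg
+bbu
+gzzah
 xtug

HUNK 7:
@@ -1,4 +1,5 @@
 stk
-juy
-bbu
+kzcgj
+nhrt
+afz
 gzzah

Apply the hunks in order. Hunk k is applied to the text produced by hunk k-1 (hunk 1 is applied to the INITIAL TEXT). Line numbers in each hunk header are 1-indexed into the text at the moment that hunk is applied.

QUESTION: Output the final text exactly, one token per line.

Answer: stk
kzcgj
nhrt
afz
gzzah
xtug
oafi
zlg

Derivation:
Hunk 1: at line 1 remove [suusp,jsb] add [agufr,denr,zrjo] -> 7 lines: stk juy agufr denr zrjo faai zlg
Hunk 2: at line 1 remove [agufr,denr,zrjo] add [kdy,utpjp] -> 6 lines: stk juy kdy utpjp faai zlg
Hunk 3: at line 3 remove [utpjp] add [rvvk,xgyd,ajp] -> 8 lines: stk juy kdy rvvk xgyd ajp faai zlg
Hunk 4: at line 4 remove [xgyd,ajp,faai] add [oafi] -> 6 lines: stk juy kdy rvvk oafi zlg
Hunk 5: at line 1 remove [kdy,rvvk] add [omr,acpg,xtug] -> 7 lines: stk juy omr acpg xtug oafi zlg
Hunk 6: at line 2 remove [omr,acpg] add [bbu,gzzah] -> 7 lines: stk juy bbu gzzah xtug oafi zlg
Hunk 7: at line 1 remove [juy,bbu] add [kzcgj,nhrt,afz] -> 8 lines: stk kzcgj nhrt afz gzzah xtug oafi zlg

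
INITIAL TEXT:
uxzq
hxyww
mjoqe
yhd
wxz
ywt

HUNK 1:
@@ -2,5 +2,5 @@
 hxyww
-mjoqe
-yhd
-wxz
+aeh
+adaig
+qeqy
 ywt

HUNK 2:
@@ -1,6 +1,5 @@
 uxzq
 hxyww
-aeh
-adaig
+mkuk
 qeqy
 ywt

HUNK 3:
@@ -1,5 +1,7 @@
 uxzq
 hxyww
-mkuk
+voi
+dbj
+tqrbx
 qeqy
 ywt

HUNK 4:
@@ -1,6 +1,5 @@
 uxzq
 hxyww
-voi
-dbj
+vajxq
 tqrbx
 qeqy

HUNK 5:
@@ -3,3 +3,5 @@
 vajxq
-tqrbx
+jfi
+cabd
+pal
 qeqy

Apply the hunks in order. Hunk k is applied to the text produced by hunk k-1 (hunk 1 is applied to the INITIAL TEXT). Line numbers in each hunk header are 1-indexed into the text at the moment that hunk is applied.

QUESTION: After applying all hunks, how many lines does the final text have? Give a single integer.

Hunk 1: at line 2 remove [mjoqe,yhd,wxz] add [aeh,adaig,qeqy] -> 6 lines: uxzq hxyww aeh adaig qeqy ywt
Hunk 2: at line 1 remove [aeh,adaig] add [mkuk] -> 5 lines: uxzq hxyww mkuk qeqy ywt
Hunk 3: at line 1 remove [mkuk] add [voi,dbj,tqrbx] -> 7 lines: uxzq hxyww voi dbj tqrbx qeqy ywt
Hunk 4: at line 1 remove [voi,dbj] add [vajxq] -> 6 lines: uxzq hxyww vajxq tqrbx qeqy ywt
Hunk 5: at line 3 remove [tqrbx] add [jfi,cabd,pal] -> 8 lines: uxzq hxyww vajxq jfi cabd pal qeqy ywt
Final line count: 8

Answer: 8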